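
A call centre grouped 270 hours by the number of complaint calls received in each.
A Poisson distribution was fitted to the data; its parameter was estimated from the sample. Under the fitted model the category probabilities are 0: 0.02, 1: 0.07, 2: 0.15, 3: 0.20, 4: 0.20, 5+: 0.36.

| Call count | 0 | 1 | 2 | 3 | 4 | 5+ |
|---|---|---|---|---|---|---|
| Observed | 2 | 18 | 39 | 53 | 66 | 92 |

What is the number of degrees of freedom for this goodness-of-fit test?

4

There are k = 6 categories and 1 parameter estimated from the data, so df = 6 − 1 − 1 = 4.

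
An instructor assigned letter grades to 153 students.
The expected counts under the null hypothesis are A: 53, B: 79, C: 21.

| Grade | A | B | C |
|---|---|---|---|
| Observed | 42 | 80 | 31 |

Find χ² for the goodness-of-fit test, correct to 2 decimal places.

7.06

A: (42 − 53)²/53 = 121/53 = 2.283
B: (80 − 79)²/79 = 1/79 = 0.013
C: (31 − 21)²/21 = 100/21 = 4.762
Sum = 7.06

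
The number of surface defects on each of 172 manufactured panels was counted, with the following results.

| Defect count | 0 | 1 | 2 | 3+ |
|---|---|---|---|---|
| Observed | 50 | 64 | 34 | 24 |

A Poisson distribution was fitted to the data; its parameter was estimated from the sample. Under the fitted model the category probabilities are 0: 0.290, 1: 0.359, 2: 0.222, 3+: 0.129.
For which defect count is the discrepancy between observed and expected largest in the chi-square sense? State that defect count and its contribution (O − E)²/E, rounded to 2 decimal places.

2, 0.46

Expected counts E_i = n·p_i: 172×0.290 = 49.88, 172×0.359 = 61.748, 172×0.222 = 38.184, 172×0.129 = 22.188.
0: (50 − 49.88)²/49.88 = 0.0144/49.88 = 0.000
1: (64 − 61.748)²/61.748 = 5.071504/61.748 = 0.082
2: (34 − 38.184)²/38.184 = 17.505856/38.184 = 0.458
3+: (24 − 22.188)²/22.188 = 3.283344/22.188 = 0.148
The largest term is for 2: 0.46.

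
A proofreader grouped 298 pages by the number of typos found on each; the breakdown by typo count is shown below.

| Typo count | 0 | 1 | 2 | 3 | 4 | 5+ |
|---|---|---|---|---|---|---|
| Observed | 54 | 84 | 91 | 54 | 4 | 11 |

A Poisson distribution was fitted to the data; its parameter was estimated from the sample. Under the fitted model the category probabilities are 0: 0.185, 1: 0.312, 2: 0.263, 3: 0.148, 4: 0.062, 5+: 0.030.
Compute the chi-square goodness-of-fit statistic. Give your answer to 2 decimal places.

16.96

Expected counts E_i = n·p_i: 298×0.185 = 55.13, 298×0.312 = 92.976, 298×0.263 = 78.374, 298×0.148 = 44.104, 298×0.062 = 18.476, 298×0.030 = 8.94.
0: (54 − 55.13)²/55.13 = 1.2769/55.13 = 0.023
1: (84 − 92.976)²/92.976 = 80.568576/92.976 = 0.867
2: (91 − 78.374)²/78.374 = 159.415876/78.374 = 2.034
3: (54 − 44.104)²/44.104 = 97.930816/44.104 = 2.220
4: (4 − 18.476)²/18.476 = 209.554576/18.476 = 11.342
5+: (11 − 8.94)²/8.94 = 4.2436/8.94 = 0.475
Sum = 16.96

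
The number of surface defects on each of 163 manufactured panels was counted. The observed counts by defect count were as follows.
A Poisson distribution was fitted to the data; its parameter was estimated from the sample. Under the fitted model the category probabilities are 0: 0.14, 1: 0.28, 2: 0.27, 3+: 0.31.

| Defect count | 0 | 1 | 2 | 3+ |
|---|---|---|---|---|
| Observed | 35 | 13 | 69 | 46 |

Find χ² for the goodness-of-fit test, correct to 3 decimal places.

Expected counts E_i = n·p_i: 163×0.14 = 22.82, 163×0.28 = 45.64, 163×0.27 = 44.01, 163×0.31 = 50.53.
χ² = (35−22.82)²/22.82 + (13−45.64)²/45.64 + (69−44.01)²/44.01 + (46−50.53)²/50.53
   = 6.5010 + 23.3429 + 14.1900 + 0.4061
Sum = 44.440

44.440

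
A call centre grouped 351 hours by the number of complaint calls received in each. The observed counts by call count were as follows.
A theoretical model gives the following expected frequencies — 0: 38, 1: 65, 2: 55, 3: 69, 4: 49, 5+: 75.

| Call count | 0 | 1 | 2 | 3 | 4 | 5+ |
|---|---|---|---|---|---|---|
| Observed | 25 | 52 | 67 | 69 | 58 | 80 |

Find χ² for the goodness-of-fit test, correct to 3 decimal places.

0: (25 − 38)²/38 = 169/38 = 4.4474
1: (52 − 65)²/65 = 169/65 = 2.6000
2: (67 − 55)²/55 = 144/55 = 2.6182
3: (69 − 69)²/69 = 0/69 = 0.0000
4: (58 − 49)²/49 = 81/49 = 1.6531
5+: (80 − 75)²/75 = 25/75 = 0.3333
Sum = 11.652

11.652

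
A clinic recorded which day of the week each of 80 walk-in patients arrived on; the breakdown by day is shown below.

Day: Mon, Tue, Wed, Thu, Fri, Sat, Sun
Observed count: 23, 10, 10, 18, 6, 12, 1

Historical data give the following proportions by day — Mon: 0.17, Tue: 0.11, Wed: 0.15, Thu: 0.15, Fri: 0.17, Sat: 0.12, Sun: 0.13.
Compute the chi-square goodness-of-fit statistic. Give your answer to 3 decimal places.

23.337

Expected counts E_i = n·p_i: 80×0.17 = 13.6, 80×0.11 = 8.8, 80×0.15 = 12, 80×0.15 = 12, 80×0.17 = 13.6, 80×0.12 = 9.6, 80×0.13 = 10.4.
Mon: (23 − 13.6)²/13.6 = 88.36/13.6 = 6.4971
Tue: (10 − 8.8)²/8.8 = 1.44/8.8 = 0.1636
Wed: (10 − 12)²/12 = 4/12 = 0.3333
Thu: (18 − 12)²/12 = 36/12 = 3.0000
Fri: (6 − 13.6)²/13.6 = 57.76/13.6 = 4.2471
Sat: (12 − 9.6)²/9.6 = 5.76/9.6 = 0.6000
Sun: (1 − 10.4)²/10.4 = 88.36/10.4 = 8.4962
Sum = 23.337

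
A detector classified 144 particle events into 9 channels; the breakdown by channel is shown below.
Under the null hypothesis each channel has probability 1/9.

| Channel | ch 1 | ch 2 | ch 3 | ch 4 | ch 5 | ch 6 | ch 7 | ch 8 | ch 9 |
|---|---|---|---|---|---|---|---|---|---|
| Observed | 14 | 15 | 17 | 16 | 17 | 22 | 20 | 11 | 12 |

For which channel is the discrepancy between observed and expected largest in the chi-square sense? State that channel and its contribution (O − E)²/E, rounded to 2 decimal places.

ch 6, 2.25

Expected count for each of the 9 categories: 144/9 = 16.
cat         O        E   (O−E)²/E
ch 1       14       16      0.250
ch 2       15       16      0.063
ch 3       17       16      0.063
ch 4       16       16      0.000
ch 5       17       16      0.063
ch 6       22       16      2.250
ch 7       20       16      1.000
ch 8       11       16      1.563
ch 9       12       16      1.000
The largest term is for ch 6: 2.25.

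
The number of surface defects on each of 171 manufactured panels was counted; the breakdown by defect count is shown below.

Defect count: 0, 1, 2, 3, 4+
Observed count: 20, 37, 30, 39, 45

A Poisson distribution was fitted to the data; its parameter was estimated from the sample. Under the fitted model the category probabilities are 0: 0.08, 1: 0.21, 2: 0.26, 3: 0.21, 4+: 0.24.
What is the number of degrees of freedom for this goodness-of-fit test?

3

There are k = 5 categories and 1 parameter estimated from the data, so df = 5 − 1 − 1 = 3.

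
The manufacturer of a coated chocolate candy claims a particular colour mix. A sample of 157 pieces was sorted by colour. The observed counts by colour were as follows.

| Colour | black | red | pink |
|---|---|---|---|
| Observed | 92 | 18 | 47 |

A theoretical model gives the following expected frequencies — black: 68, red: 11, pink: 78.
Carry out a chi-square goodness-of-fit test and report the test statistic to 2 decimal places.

χ² = (92−68)²/68 + (18−11)²/11 + (47−78)²/78
   = 8.471 + 4.455 + 12.321
Sum = 25.25

25.25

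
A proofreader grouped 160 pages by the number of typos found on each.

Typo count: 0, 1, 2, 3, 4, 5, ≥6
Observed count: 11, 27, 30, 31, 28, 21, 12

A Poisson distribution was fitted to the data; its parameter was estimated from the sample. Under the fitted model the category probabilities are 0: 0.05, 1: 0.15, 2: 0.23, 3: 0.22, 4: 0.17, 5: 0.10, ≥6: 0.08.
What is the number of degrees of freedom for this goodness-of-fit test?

5

There are k = 7 categories and 1 parameter estimated from the data, so df = 7 − 1 − 1 = 5.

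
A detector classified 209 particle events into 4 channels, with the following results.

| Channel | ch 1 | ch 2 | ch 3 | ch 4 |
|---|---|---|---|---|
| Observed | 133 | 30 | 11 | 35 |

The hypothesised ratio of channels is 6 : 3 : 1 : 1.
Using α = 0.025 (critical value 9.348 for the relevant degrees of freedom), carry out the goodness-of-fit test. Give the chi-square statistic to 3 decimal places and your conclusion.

Ratio total = 11. Expected counts: 209×6/11 = 114, 209×3/11 = 57, 209×1/11 = 19, 209×1/11 = 19.
χ² = (133−114)²/114 + (30−57)²/57 + (11−19)²/19 + (35−19)²/19
   = 3.1667 + 12.7895 + 3.3684 + 13.4737
Sum = 32.798
df = 3. Since 32.798 > 9.348, we reject H₀.

32.798; reject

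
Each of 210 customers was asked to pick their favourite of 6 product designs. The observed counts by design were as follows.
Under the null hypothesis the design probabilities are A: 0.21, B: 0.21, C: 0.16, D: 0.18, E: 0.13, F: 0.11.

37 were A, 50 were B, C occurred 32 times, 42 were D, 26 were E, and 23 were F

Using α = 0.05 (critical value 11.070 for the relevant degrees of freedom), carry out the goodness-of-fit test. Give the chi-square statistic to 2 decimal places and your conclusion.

2.54; do not reject

Expected counts E_i = n·p_i: 210×0.21 = 44.1, 210×0.21 = 44.1, 210×0.16 = 33.6, 210×0.18 = 37.8, 210×0.13 = 27.3, 210×0.11 = 23.1.
cat         O        E   (O−E)²/E
A          37     44.1      1.143
B          50     44.1      0.789
C          32     33.6      0.076
D          42     37.8      0.467
E          26     27.3      0.062
F          23     23.1      0.000
Sum = 2.54
df = 5. Since 2.54 < 11.070, we do not reject H₀.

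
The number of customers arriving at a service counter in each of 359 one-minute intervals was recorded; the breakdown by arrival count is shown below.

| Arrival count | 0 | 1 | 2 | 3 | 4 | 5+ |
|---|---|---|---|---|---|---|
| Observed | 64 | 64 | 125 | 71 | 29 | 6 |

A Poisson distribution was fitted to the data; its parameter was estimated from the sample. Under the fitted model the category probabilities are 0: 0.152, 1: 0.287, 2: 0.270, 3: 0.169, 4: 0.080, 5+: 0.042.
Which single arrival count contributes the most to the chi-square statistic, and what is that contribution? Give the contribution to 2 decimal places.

1, 14.79

Expected counts E_i = n·p_i: 359×0.152 = 54.568, 359×0.287 = 103.033, 359×0.270 = 96.93, 359×0.169 = 60.671, 359×0.080 = 28.72, 359×0.042 = 15.078.
cat         O        E   (O−E)²/E
0          64   54.568      1.630
1          64  103.033     14.787
2         125    96.93      8.129
3          71   60.671      1.758
4          29    28.72      0.003
5+          6   15.078      5.466
The largest term is for 1: 14.79.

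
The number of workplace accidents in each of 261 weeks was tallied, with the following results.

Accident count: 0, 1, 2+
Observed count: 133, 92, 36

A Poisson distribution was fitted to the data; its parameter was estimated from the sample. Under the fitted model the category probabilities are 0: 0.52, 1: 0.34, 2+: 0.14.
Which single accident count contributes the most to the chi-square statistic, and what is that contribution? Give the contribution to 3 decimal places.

Expected counts E_i = n·p_i: 261×0.52 = 135.72, 261×0.34 = 88.74, 261×0.14 = 36.54.
cat         O        E   (O−E)²/E
0         133   135.72     0.0545
1          92    88.74     0.1198
2+         36    36.54     0.0080
The largest term is for 1: 0.120.

1, 0.120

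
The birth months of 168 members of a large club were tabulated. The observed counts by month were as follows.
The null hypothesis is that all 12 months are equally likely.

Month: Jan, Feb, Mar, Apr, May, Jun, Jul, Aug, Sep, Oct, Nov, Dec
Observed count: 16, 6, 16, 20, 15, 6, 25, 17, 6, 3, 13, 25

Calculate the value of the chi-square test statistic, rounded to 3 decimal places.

Under H₀ each category has probability 1/12, so each expected count is 168/12 = 14.
cat         O        E   (O−E)²/E
Jan        16       14     0.2857
Feb         6       14     4.5714
Mar        16       14     0.2857
Apr        20       14     2.5714
May        15       14     0.0714
Jun         6       14     4.5714
Jul        25       14     8.6429
Aug        17       14     0.6429
Sep         6       14     4.5714
Oct         3       14     8.6429
Nov        13       14     0.0714
Dec        25       14     8.6429
Sum = 43.571

43.571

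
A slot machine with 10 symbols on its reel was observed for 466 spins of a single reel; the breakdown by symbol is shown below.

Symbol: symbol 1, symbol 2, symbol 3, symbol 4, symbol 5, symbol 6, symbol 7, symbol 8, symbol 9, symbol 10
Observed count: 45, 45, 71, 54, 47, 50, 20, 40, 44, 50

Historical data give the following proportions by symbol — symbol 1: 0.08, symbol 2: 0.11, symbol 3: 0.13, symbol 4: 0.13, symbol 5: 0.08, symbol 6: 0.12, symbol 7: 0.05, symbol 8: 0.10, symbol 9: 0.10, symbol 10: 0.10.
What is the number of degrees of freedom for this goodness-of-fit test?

9

There are k = 10 categories and no parameters were estimated from the data, so df = 10 − 1 = 9.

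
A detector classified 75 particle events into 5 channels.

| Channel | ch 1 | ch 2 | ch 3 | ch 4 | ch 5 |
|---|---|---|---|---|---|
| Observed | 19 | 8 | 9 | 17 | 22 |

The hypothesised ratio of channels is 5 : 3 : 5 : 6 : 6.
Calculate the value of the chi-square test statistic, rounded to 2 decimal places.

Ratio total = 25. Expected counts: 75×5/25 = 15, 75×3/25 = 9, 75×5/25 = 15, 75×6/25 = 18, 75×6/25 = 18.
χ² = (19−15)²/15 + (8−9)²/9 + (9−15)²/15 + (17−18)²/18 + (22−18)²/18
   = 1.067 + 0.111 + 2.400 + 0.056 + 0.889
Sum = 4.52

4.52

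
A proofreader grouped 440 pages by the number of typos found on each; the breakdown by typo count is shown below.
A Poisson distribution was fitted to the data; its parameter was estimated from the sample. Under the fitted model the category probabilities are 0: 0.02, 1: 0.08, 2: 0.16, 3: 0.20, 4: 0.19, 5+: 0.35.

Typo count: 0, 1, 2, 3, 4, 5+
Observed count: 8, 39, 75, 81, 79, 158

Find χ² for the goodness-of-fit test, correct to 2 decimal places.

1.70

Expected counts E_i = n·p_i: 440×0.02 = 8.8, 440×0.08 = 35.2, 440×0.16 = 70.4, 440×0.20 = 88, 440×0.19 = 83.6, 440×0.35 = 154.
cat         O        E   (O−E)²/E
0           8      8.8      0.073
1          39     35.2      0.410
2          75     70.4      0.301
3          81       88      0.557
4          79     83.6      0.253
5+        158      154      0.104
Sum = 1.70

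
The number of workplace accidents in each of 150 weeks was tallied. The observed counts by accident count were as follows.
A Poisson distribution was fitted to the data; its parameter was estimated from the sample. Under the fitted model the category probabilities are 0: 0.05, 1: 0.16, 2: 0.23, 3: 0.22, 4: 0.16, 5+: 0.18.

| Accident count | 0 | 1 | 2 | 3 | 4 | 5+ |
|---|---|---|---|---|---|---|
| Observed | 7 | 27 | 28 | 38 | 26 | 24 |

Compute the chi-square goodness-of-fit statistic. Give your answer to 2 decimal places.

Expected counts E_i = n·p_i: 150×0.05 = 7.5, 150×0.16 = 24, 150×0.23 = 34.5, 150×0.22 = 33, 150×0.16 = 24, 150×0.18 = 27.
0: (7 − 7.5)²/7.5 = 0.25/7.5 = 0.033
1: (27 − 24)²/24 = 9/24 = 0.375
2: (28 − 34.5)²/34.5 = 42.25/34.5 = 1.225
3: (38 − 33)²/33 = 25/33 = 0.758
4: (26 − 24)²/24 = 4/24 = 0.167
5+: (24 − 27)²/27 = 9/27 = 0.333
Sum = 2.89

2.89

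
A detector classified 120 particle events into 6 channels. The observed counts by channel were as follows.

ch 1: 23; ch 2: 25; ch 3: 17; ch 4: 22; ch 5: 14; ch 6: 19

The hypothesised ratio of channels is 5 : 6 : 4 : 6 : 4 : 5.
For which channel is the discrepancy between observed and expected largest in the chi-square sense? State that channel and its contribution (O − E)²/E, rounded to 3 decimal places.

Ratio total = 30. Expected counts: 120×5/30 = 20, 120×6/30 = 24, 120×4/30 = 16, 120×6/30 = 24, 120×4/30 = 16, 120×5/30 = 20.
χ² = (23−20)²/20 + (25−24)²/24 + (17−16)²/16 + (22−24)²/24 + (14−16)²/16 + (19−20)²/20
   = 0.4500 + 0.0417 + 0.0625 + 0.1667 + 0.2500 + 0.0500
The largest term is for ch 1: 0.450.

ch 1, 0.450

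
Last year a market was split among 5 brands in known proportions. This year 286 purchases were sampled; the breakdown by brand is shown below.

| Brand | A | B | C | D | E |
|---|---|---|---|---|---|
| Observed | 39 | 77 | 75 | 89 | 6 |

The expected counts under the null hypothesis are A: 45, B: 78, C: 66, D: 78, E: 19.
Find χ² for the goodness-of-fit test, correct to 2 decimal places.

12.49

χ² = (39−45)²/45 + (77−78)²/78 + (75−66)²/66 + (89−78)²/78 + (6−19)²/19
   = 0.800 + 0.013 + 1.227 + 1.551 + 8.895
Sum = 12.49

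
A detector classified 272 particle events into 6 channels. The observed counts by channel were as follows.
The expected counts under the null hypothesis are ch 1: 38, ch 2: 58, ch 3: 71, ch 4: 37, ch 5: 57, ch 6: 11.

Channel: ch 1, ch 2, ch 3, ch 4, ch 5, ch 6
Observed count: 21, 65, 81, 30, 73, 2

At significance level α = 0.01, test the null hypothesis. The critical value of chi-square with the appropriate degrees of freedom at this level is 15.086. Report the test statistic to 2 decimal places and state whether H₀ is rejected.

ch 1: (21 − 38)²/38 = 289/38 = 7.605
ch 2: (65 − 58)²/58 = 49/58 = 0.845
ch 3: (81 − 71)²/71 = 100/71 = 1.408
ch 4: (30 − 37)²/37 = 49/37 = 1.324
ch 5: (73 − 57)²/57 = 256/57 = 4.491
ch 6: (2 − 11)²/11 = 81/11 = 7.364
Sum = 23.04
df = 5. Since 23.04 > 15.086, we reject H₀.

23.04; reject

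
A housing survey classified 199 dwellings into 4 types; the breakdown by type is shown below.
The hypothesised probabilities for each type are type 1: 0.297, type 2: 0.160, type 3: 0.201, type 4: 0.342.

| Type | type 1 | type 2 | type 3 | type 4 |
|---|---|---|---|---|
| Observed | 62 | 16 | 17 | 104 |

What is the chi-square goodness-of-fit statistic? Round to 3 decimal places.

40.228

Expected counts E_i = n·p_i: 199×0.297 = 59.103, 199×0.160 = 31.84, 199×0.201 = 39.999, 199×0.342 = 68.058.
cat         O        E   (O−E)²/E
type 1     62   59.103     0.1420
type 2     16    31.84     7.8802
type 3     17   39.999    13.2242
type 4    104   68.058    18.9813
Sum = 40.228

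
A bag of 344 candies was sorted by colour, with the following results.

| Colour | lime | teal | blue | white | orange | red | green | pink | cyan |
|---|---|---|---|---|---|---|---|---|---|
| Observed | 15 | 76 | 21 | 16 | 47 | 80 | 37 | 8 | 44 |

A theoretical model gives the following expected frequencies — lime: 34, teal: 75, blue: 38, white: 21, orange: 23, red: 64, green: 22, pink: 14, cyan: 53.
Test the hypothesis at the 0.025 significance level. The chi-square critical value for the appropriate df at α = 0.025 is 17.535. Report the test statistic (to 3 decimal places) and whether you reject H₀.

χ² = (15−34)²/34 + (76−75)²/75 + (21−38)²/38 + (16−21)²/21 + (47−23)²/23 + (80−64)²/64 + (37−22)²/22 + (8−14)²/14 + (44−53)²/53
   = 10.6176 + 0.0133 + 7.6053 + 1.1905 + 25.0435 + 4.0000 + 10.2273 + 2.5714 + 1.5283
Sum = 62.797
df = 8. Since 62.797 > 17.535, we reject H₀.

62.797; reject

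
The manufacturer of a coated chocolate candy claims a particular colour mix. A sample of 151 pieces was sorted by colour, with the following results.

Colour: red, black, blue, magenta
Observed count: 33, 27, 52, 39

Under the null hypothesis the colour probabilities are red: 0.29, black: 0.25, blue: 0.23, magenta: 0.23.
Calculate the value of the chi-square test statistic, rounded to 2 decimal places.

Expected counts E_i = n·p_i: 151×0.29 = 43.79, 151×0.25 = 37.75, 151×0.23 = 34.73, 151×0.23 = 34.73.
χ² = (33−43.79)²/43.79 + (27−37.75)²/37.75 + (52−34.73)²/34.73 + (39−34.73)²/34.73
   = 2.659 + 3.061 + 8.588 + 0.525
Sum = 14.83

14.83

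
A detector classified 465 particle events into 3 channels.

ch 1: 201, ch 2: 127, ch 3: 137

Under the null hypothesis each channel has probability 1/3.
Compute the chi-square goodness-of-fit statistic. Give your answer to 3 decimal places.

20.800

Expected count for each of the 3 categories: 465/3 = 155.
ch 1: (201 − 155)²/155 = 2116/155 = 13.6516
ch 2: (127 − 155)²/155 = 784/155 = 5.0581
ch 3: (137 − 155)²/155 = 324/155 = 2.0903
Sum = 20.800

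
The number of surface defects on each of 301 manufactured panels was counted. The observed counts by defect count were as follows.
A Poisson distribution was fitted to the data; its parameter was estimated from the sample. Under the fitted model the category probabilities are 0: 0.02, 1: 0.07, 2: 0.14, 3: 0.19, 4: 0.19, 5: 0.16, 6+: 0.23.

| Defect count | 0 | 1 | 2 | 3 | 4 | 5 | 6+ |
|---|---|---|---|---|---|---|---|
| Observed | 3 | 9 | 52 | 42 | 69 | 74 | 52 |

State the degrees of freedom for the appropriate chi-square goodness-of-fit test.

There are k = 7 categories and 1 parameter estimated from the data, so df = 7 − 1 − 1 = 5.

5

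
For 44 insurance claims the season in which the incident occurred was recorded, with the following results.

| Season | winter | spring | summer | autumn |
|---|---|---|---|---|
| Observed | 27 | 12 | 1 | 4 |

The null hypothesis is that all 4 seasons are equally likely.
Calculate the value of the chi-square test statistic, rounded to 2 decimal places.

36.91

Expected count for each of the 4 categories: 44/4 = 11.
χ² = (27−11)²/11 + (12−11)²/11 + (1−11)²/11 + (4−11)²/11
   = 23.273 + 0.091 + 9.091 + 4.455
Sum = 36.91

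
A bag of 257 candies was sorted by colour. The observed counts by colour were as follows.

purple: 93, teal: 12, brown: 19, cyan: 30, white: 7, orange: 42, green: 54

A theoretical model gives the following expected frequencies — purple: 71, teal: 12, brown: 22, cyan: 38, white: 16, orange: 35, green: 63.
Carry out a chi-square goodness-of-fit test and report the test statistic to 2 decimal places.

16.66

χ² = (93−71)²/71 + (12−12)²/12 + (19−22)²/22 + (30−38)²/38 + (7−16)²/16 + (42−35)²/35 + (54−63)²/63
   = 6.817 + 0.000 + 0.409 + 1.684 + 5.063 + 1.400 + 1.286
Sum = 16.66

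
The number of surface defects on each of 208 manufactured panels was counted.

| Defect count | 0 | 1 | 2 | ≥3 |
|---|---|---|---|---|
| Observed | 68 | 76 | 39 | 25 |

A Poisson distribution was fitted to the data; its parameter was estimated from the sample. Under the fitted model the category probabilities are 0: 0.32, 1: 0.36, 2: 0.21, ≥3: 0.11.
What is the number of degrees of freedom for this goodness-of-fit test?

There are k = 4 categories and 1 parameter estimated from the data, so df = 4 − 1 − 1 = 2.

2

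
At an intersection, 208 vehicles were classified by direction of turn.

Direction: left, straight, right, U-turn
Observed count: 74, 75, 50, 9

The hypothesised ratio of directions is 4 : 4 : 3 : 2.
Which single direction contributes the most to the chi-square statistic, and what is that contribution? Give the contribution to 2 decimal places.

U-turn, 16.53

Ratio total = 13. Expected counts: 208×4/13 = 64, 208×4/13 = 64, 208×3/13 = 48, 208×2/13 = 32.
left: (74 − 64)²/64 = 100/64 = 1.563
straight: (75 − 64)²/64 = 121/64 = 1.891
right: (50 − 48)²/48 = 4/48 = 0.083
U-turn: (9 − 32)²/32 = 529/32 = 16.531
The largest term is for U-turn: 16.53.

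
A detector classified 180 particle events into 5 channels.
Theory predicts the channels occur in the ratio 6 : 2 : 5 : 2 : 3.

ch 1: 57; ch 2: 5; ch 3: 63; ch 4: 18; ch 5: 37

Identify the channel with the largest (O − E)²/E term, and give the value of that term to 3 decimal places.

ch 2, 11.250

Ratio total = 18. Expected counts: 180×6/18 = 60, 180×2/18 = 20, 180×5/18 = 50, 180×2/18 = 20, 180×3/18 = 30.
ch 1: (57 − 60)²/60 = 9/60 = 0.1500
ch 2: (5 − 20)²/20 = 225/20 = 11.2500
ch 3: (63 − 50)²/50 = 169/50 = 3.3800
ch 4: (18 − 20)²/20 = 4/20 = 0.2000
ch 5: (37 − 30)²/30 = 49/30 = 1.6333
The largest term is for ch 2: 11.250.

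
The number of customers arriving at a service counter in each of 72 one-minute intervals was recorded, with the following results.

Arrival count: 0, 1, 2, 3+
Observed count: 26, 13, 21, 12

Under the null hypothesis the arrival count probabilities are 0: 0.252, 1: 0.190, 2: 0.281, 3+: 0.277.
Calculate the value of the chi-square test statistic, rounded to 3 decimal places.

6.629

Expected counts E_i = n·p_i: 72×0.252 = 18.144, 72×0.190 = 13.68, 72×0.281 = 20.232, 72×0.277 = 19.944.
0: (26 − 18.144)²/18.144 = 61.716736/18.144 = 3.4015
1: (13 − 13.68)²/13.68 = 0.4624/13.68 = 0.0338
2: (21 − 20.232)²/20.232 = 0.589824/20.232 = 0.0292
3+: (12 − 19.944)²/19.944 = 63.107136/19.944 = 3.1642
Sum = 6.629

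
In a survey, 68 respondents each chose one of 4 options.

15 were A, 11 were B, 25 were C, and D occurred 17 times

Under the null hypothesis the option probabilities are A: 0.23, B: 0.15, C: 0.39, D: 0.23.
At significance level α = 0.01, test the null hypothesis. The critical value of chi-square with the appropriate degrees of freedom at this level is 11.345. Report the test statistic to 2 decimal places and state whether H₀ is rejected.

0.29; do not reject

Expected counts E_i = n·p_i: 68×0.23 = 15.64, 68×0.15 = 10.2, 68×0.39 = 26.52, 68×0.23 = 15.64.
cat         O        E   (O−E)²/E
A          15    15.64      0.026
B          11     10.2      0.063
C          25    26.52      0.087
D          17    15.64      0.118
Sum = 0.29
df = 3. Since 0.29 < 11.345, we do not reject H₀.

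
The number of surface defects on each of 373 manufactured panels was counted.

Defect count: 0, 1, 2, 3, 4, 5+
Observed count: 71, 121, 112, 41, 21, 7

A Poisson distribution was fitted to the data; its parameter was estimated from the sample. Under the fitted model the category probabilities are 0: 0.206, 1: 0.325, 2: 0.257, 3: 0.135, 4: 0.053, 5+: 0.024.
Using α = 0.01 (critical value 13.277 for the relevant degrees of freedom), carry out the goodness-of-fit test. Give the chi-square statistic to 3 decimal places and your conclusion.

5.401; do not reject

Expected counts E_i = n·p_i: 373×0.206 = 76.838, 373×0.325 = 121.225, 373×0.257 = 95.861, 373×0.135 = 50.355, 373×0.053 = 19.769, 373×0.024 = 8.952.
cat         O        E   (O−E)²/E
0          71   76.838     0.4436
1         121  121.225     0.0004
2         112   95.861     2.7171
3          41   50.355     1.7380
4          21   19.769     0.0767
5+          7    8.952     0.4256
Sum = 5.401
df = 4. Since 5.401 < 13.277, we do not reject H₀.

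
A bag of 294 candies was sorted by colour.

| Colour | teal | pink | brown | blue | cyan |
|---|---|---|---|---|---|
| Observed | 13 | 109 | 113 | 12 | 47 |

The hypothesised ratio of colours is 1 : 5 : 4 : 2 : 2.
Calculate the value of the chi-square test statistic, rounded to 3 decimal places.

Ratio total = 14. Expected counts: 294×1/14 = 21, 294×5/14 = 105, 294×4/14 = 84, 294×2/14 = 42, 294×2/14 = 42.
χ² = (13−21)²/21 + (109−105)²/105 + (113−84)²/84 + (12−42)²/42 + (47−42)²/42
   = 3.0476 + 0.1524 + 10.0119 + 21.4286 + 0.5952
Sum = 35.236

35.236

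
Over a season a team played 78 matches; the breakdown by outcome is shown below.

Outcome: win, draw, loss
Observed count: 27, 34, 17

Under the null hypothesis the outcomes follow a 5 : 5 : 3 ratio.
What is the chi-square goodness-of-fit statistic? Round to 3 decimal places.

0.889

Ratio total = 13. Expected counts: 78×5/13 = 30, 78×5/13 = 30, 78×3/13 = 18.
win: (27 − 30)²/30 = 9/30 = 0.3000
draw: (34 − 30)²/30 = 16/30 = 0.5333
loss: (17 − 18)²/18 = 1/18 = 0.0556
Sum = 0.889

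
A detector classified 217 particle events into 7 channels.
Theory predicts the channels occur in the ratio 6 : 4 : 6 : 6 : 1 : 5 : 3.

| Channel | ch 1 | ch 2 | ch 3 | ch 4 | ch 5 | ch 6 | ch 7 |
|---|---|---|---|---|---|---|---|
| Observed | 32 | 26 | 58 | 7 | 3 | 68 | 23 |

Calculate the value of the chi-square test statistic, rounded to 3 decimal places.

Ratio total = 31. Expected counts: 217×6/31 = 42, 217×4/31 = 28, 217×6/31 = 42, 217×6/31 = 42, 217×1/31 = 7, 217×5/31 = 35, 217×3/31 = 21.
ch 1: (32 − 42)²/42 = 100/42 = 2.3810
ch 2: (26 − 28)²/28 = 4/28 = 0.1429
ch 3: (58 − 42)²/42 = 256/42 = 6.0952
ch 4: (7 − 42)²/42 = 1225/42 = 29.1667
ch 5: (3 − 7)²/7 = 16/7 = 2.2857
ch 6: (68 − 35)²/35 = 1089/35 = 31.1143
ch 7: (23 − 21)²/21 = 4/21 = 0.1905
Sum = 71.376

71.376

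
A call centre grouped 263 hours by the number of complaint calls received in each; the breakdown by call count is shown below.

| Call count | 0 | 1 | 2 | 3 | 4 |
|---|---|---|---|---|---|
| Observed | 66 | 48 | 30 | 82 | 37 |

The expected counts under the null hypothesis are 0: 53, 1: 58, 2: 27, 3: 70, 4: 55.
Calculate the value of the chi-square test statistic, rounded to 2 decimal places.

χ² = (66−53)²/53 + (48−58)²/58 + (30−27)²/27 + (82−70)²/70 + (37−55)²/55
   = 3.189 + 1.724 + 0.333 + 2.057 + 5.891
Sum = 13.19

13.19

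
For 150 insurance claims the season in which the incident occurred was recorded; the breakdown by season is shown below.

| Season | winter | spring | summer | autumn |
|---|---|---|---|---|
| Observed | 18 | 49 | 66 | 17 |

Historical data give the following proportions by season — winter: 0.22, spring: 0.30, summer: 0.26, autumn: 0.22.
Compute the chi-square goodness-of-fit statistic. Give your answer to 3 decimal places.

Expected counts E_i = n·p_i: 150×0.22 = 33, 150×0.30 = 45, 150×0.26 = 39, 150×0.22 = 33.
winter: (18 − 33)²/33 = 225/33 = 6.8182
spring: (49 − 45)²/45 = 16/45 = 0.3556
summer: (66 − 39)²/39 = 729/39 = 18.6923
autumn: (17 − 33)²/33 = 256/33 = 7.7576
Sum = 33.624

33.624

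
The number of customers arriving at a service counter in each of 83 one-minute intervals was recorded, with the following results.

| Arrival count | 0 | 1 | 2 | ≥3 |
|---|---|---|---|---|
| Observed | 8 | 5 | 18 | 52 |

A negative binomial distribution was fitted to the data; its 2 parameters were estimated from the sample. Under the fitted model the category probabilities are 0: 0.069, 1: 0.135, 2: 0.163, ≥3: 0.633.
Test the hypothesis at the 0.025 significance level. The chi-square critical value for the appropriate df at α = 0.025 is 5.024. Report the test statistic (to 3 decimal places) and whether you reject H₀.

5.821; reject

Expected counts E_i = n·p_i: 83×0.069 = 5.727, 83×0.135 = 11.205, 83×0.163 = 13.529, 83×0.633 = 52.539.
χ² = (8−5.727)²/5.727 + (5−11.205)²/11.205 + (18−13.529)²/13.529 + (52−52.539)²/52.539
   = 0.9021 + 3.4361 + 1.4776 + 0.0055
Sum = 5.821
df = 1. Since 5.821 > 5.024, we reject H₀.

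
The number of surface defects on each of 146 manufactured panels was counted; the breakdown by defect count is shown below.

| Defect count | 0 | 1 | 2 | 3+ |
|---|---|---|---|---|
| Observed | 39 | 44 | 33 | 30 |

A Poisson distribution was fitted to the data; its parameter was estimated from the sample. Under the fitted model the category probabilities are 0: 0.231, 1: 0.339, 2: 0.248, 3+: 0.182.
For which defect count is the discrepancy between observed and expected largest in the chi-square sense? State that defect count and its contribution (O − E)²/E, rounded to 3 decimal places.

0, 0.825

Expected counts E_i = n·p_i: 146×0.231 = 33.726, 146×0.339 = 49.494, 146×0.248 = 36.208, 146×0.182 = 26.572.
cat         O        E   (O−E)²/E
0          39   33.726     0.8247
1          44   49.494     0.6099
2          33   36.208     0.2842
3+         30   26.572     0.4422
The largest term is for 0: 0.825.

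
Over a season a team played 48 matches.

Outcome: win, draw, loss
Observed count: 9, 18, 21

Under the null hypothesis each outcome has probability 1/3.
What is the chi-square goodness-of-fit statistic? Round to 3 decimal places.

Under H₀ each category has probability 1/3, so each expected count is 48/3 = 16.
χ² = (9−16)²/16 + (18−16)²/16 + (21−16)²/16
   = 3.0625 + 0.2500 + 1.5625
Sum = 4.875

4.875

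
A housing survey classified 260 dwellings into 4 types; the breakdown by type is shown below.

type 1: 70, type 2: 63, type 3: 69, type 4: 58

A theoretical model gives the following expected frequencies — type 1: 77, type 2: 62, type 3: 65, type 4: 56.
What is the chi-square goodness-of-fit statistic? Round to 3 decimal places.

0.970

type 1: (70 − 77)²/77 = 49/77 = 0.6364
type 2: (63 − 62)²/62 = 1/62 = 0.0161
type 3: (69 − 65)²/65 = 16/65 = 0.2462
type 4: (58 − 56)²/56 = 4/56 = 0.0714
Sum = 0.970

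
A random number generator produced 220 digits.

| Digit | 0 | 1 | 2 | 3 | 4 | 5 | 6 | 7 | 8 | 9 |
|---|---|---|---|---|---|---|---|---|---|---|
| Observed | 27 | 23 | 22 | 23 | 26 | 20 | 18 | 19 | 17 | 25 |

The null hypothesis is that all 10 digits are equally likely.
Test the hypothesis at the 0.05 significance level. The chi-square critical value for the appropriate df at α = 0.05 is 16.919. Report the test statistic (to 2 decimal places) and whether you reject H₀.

Under H₀ each category has probability 1/10, so each expected count is 220/10 = 22.
0: (27 − 22)²/22 = 25/22 = 1.136
1: (23 − 22)²/22 = 1/22 = 0.045
2: (22 − 22)²/22 = 0/22 = 0.000
3: (23 − 22)²/22 = 1/22 = 0.045
4: (26 − 22)²/22 = 16/22 = 0.727
5: (20 − 22)²/22 = 4/22 = 0.182
6: (18 − 22)²/22 = 16/22 = 0.727
7: (19 − 22)²/22 = 9/22 = 0.409
8: (17 − 22)²/22 = 25/22 = 1.136
9: (25 − 22)²/22 = 9/22 = 0.409
Sum = 4.82
df = 9. Since 4.82 < 16.919, we do not reject H₀.

4.82; do not reject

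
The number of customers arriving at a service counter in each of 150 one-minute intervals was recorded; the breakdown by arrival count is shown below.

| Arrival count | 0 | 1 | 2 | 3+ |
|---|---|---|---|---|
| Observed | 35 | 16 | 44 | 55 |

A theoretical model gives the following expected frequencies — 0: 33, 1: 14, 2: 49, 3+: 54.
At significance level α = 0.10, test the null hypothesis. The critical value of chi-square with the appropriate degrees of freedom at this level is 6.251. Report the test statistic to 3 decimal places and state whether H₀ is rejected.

0.936; do not reject

χ² = (35−33)²/33 + (16−14)²/14 + (44−49)²/49 + (55−54)²/54
   = 0.1212 + 0.2857 + 0.5102 + 0.0185
Sum = 0.936
df = 3. Since 0.936 < 6.251, we do not reject H₀.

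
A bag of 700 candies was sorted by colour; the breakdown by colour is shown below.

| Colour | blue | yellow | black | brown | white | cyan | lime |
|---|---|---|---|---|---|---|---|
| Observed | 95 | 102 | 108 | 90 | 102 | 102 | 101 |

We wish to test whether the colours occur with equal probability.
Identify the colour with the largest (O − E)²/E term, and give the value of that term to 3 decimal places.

Expected count for each of the 7 categories: 700/7 = 100.
cat         O        E   (O−E)²/E
blue       95      100     0.2500
yellow    102      100     0.0400
black     108      100     0.6400
brown      90      100     1.0000
white     102      100     0.0400
cyan      102      100     0.0400
lime      101      100     0.0100
The largest term is for brown: 1.000.

brown, 1.000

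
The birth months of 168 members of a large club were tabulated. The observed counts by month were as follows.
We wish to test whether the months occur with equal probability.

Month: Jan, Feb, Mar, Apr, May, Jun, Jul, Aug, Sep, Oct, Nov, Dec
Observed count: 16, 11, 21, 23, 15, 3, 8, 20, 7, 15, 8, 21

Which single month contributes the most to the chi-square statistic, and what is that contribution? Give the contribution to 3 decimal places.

Under H₀ each category has probability 1/12, so each expected count is 168/12 = 14.
Jan: (16 − 14)²/14 = 4/14 = 0.2857
Feb: (11 − 14)²/14 = 9/14 = 0.6429
Mar: (21 − 14)²/14 = 49/14 = 3.5000
Apr: (23 − 14)²/14 = 81/14 = 5.7857
May: (15 − 14)²/14 = 1/14 = 0.0714
Jun: (3 − 14)²/14 = 121/14 = 8.6429
Jul: (8 − 14)²/14 = 36/14 = 2.5714
Aug: (20 − 14)²/14 = 36/14 = 2.5714
Sep: (7 − 14)²/14 = 49/14 = 3.5000
Oct: (15 − 14)²/14 = 1/14 = 0.0714
Nov: (8 − 14)²/14 = 36/14 = 2.5714
Dec: (21 − 14)²/14 = 49/14 = 3.5000
The largest term is for Jun: 8.643.

Jun, 8.643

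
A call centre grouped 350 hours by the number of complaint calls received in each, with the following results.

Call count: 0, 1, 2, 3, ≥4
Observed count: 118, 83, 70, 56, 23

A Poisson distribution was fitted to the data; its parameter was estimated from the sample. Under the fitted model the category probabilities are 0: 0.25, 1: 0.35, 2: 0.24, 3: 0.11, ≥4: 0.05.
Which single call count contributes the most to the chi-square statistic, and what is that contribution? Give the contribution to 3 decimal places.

1, 12.737

Expected counts E_i = n·p_i: 350×0.25 = 87.5, 350×0.35 = 122.5, 350×0.24 = 84, 350×0.11 = 38.5, 350×0.05 = 17.5.
χ² = (118−87.5)²/87.5 + (83−122.5)²/122.5 + (70−84)²/84 + (56−38.5)²/38.5 + (23−17.5)²/17.5
   = 10.6314 + 12.7367 + 2.3333 + 7.9545 + 1.7286
The largest term is for 1: 12.737.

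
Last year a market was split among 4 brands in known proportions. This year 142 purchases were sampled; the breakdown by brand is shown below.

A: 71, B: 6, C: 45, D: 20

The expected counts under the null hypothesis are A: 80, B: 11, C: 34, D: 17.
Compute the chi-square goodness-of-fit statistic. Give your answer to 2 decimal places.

7.37

χ² = (71−80)²/80 + (6−11)²/11 + (45−34)²/34 + (20−17)²/17
   = 1.013 + 2.273 + 3.559 + 0.529
Sum = 7.37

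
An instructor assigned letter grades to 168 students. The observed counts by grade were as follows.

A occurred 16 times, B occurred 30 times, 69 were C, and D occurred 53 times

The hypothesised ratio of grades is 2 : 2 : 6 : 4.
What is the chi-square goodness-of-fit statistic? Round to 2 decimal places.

Ratio total = 14. Expected counts: 168×2/14 = 24, 168×2/14 = 24, 168×6/14 = 72, 168×4/14 = 48.
χ² = (16−24)²/24 + (30−24)²/24 + (69−72)²/72 + (53−48)²/48
   = 2.667 + 1.500 + 0.125 + 0.521
Sum = 4.81

4.81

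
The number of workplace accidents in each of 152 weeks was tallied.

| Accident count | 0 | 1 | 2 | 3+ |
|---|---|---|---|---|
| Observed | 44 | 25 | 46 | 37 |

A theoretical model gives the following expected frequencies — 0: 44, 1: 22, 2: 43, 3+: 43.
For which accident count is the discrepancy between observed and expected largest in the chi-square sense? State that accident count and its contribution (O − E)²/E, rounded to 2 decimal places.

χ² = (44−44)²/44 + (25−22)²/22 + (46−43)²/43 + (37−43)²/43
   = 0.000 + 0.409 + 0.209 + 0.837
The largest term is for 3+: 0.84.

3+, 0.84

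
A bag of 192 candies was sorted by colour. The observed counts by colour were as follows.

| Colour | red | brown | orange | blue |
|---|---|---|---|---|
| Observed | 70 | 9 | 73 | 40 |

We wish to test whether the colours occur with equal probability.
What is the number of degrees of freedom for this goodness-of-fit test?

There are k = 4 categories and no parameters were estimated from the data, so df = 4 − 1 = 3.

3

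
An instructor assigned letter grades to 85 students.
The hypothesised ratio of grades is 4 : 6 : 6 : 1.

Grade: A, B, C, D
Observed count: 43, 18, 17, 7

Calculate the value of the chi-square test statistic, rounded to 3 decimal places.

Ratio total = 17. Expected counts: 85×4/17 = 20, 85×6/17 = 30, 85×6/17 = 30, 85×1/17 = 5.
A: (43 − 20)²/20 = 529/20 = 26.4500
B: (18 − 30)²/30 = 144/30 = 4.8000
C: (17 − 30)²/30 = 169/30 = 5.6333
D: (7 − 5)²/5 = 4/5 = 0.8000
Sum = 37.683

37.683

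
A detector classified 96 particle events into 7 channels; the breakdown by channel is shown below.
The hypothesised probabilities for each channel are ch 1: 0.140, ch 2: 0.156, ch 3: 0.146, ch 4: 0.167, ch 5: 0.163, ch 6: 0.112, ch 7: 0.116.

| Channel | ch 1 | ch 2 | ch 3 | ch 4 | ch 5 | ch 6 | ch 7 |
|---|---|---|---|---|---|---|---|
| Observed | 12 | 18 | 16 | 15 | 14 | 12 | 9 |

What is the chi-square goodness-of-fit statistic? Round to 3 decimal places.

Expected counts E_i = n·p_i: 96×0.140 = 13.44, 96×0.156 = 14.976, 96×0.146 = 14.016, 96×0.167 = 16.032, 96×0.163 = 15.648, 96×0.112 = 10.752, 96×0.116 = 11.136.
cat         O        E   (O−E)²/E
ch 1       12    13.44     0.1543
ch 2       18   14.976     0.6106
ch 3       16   14.016     0.2808
ch 4       15   16.032     0.0664
ch 5       14   15.648     0.1736
ch 6       12   10.752     0.1449
ch 7        9   11.136     0.4097
Sum = 1.840

1.840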